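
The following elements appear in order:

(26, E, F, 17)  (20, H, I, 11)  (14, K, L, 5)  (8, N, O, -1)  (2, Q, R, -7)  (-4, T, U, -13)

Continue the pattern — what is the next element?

First entry: −6 each step; 26, 20, 14, 8, 2, -4 → -10.
First letter goes E, H, K, N, Q, T → W (letters move forward 3 places in the alphabet).
Second letter: letters move forward 3 places in the alphabet, so F, I, L, O, R, U → X.
Fourth entry: always 9 less than the first entry, so 17, 11, 5, -1, -7, -13 → -19.
Putting it together: (-10, W, X, -19).

(-10, W, X, -19)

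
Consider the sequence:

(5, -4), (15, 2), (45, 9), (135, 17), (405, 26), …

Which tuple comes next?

(1215, 36)

First value goes 5, 15, 45, 135, 405 → 1215 (×3 each step).
Second value: -4, 2, 9, 17, 26 → 36 (differences are 6, 7, 8, … (increasing by 1 each time)).
Combining the parts gives (1215, 36).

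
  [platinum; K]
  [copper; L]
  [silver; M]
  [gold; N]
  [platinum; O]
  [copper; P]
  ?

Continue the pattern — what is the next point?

Metal: platinum, copper, silver, gold, platinum, copper → silver (repeats platinum → copper → silver → gold).
Letter — letters move forward 1 place in the alphabet: K, L, M, N, O, P → Q.
So the next point is [silver; Q].

[silver; Q]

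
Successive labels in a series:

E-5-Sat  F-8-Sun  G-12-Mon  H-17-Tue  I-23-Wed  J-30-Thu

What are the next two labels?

Letter goes E, F, G, H, I, J → K → L (letters move forward 1 place in the alphabet).
For the second component, differences are 3, 4, 5, … (increasing by 1 each time): 5, 8, 12, 17, 23, 30 → 38 → 47.
Day goes Sat, Sun, Mon, Tue, Wed, Thu → Fri → Sat (runs through the weekdays Mon→Sun).
So the next two labels are K-38-Fri and L-47-Sat.

K-38-Fri then L-47-Sat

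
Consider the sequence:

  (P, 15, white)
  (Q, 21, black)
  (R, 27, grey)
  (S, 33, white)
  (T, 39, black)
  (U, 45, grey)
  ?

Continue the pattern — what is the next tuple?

Letter: P, Q, R, S, T, U → V (letters move forward 1 place in the alphabet).
Second slot — +6 each step: 15, 21, 27, 33, 39, 45 → 51.
Shade goes white, black, grey, white, black, grey → white (repeats white → black → grey).
Combining the parts gives (V, 51, white).

(V, 51, white)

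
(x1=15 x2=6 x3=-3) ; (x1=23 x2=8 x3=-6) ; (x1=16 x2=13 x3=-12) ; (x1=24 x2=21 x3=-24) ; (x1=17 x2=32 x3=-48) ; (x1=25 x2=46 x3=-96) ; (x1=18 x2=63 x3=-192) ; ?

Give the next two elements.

X1: alternating steps +8, −7, +8, −7, …; 15, 23, 16, 24, 17, 25, 18 → 26 → 19.
X2 — differences are 2, 5, 8, … (increasing by 3 each time): 6, 8, 13, 21, 32, 46, 63 → 83 → 106.
X3 — ×2 each step: -3, -6, -12, -24, -48, -96, -192 → -384 → -768.
Putting the parts together: (x1=26 x2=83 x3=-384) and then (x1=19 x2=106 x3=-768).

(x1=26 x2=83 x3=-384), (x1=19 x2=106 x3=-768)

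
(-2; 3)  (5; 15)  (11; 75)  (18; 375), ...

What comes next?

(24; 1875)

First component — alternating steps +7, +6, +7, +6, …: -2, 5, 11, 18 → 24.
Second component goes 3, 15, 75, 375 → 1875 (×5 each step).
Putting it together: (24; 1875).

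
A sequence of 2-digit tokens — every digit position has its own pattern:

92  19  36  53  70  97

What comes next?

First digit goes 9, 1, 3, 5, 7, 9 → 1 (+2 each step, mod 10).
Second digit — −3 each step, mod 10: 2, 9, 6, 3, 0, 7 → 4.
Combining the parts gives 14.

14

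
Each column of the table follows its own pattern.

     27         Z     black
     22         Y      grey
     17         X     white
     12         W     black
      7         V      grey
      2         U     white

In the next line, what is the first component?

-3

First component: −5 each step; 27, 22, 17, 12, 7, 2 → -3.
Letter: letters move back 1 place in the alphabet; Z, Y, X, W, V, U → T.
For the shade, repeats black → grey → white: black, grey, white, black, grey, white → black.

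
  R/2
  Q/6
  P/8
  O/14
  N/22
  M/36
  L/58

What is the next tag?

K/94

Letter: letters move back 1 place in the alphabet; R, Q, P, O, N, M, L → K.
Second component — each term is the sum of the two before it: 2, 6, 8, 14, 22, 36, 58 → 94.
So the next tag is K/94.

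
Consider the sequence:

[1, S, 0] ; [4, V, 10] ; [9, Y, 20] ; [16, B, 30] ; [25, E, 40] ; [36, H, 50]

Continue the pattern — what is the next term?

First value goes 1, 4, 9, 16, 25, 36 → 49 (perfect squares: 1², 2², 3², …).
Letter: letters move forward 3 places in the alphabet, wrapping Z→A, so S, V, Y, B, E, H → K.
Third value: 0, 10, 20, 30, 40, 50 → 60 (+10 each step).
Combining the parts gives [49, K, 60].

[49, K, 60]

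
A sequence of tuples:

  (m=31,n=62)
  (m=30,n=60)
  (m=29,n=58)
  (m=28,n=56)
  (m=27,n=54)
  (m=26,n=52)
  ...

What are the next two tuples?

M: −1 each step, so 31, 30, 29, 28, 27, 26 → 25 → 24.
N: always 2 × the m, so 62, 60, 58, 56, 54, 52 → 50 → 48.
So the next two tuples are (m=25,n=50) and (m=24,n=48).

(m=25,n=50), (m=24,n=48)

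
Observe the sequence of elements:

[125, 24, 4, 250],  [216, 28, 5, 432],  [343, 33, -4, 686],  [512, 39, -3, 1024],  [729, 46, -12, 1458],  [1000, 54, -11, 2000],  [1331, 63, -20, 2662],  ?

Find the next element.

[1728, 73, -19, 3456]

First coordinate: perfect cubes: 5³, 6³, 7³, …; 125, 216, 343, 512, 729, 1000, 1331 → 1728.
Second coordinate: 24, 28, 33, 39, 46, 54, 63 → 73 (differences are 4, 5, 6, … (increasing by 1 each time)).
Third coordinate — alternating steps +1, −9, +1, −9, …: 4, 5, -4, -3, -12, -11, -20 → -19.
Fourth coordinate — always 2 × the first coordinate: 250, 432, 686, 1024, 1458, 2000, 2662 → 3456.
Putting it together: [1728, 73, -19, 3456].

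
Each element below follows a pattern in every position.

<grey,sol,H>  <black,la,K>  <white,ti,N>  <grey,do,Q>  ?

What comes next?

Shade: repeats grey → black → white; grey, black, white, grey → black.
Note: sol, la, ti, do → re (runs through the solfège scale do→ti).
For the letter, letters move forward 3 places in the alphabet: H, K, N, Q → T.
So the next element is <black,re,T>.

<black,re,T>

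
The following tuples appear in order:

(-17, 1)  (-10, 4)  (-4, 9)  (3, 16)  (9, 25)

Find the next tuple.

First entry goes -17, -10, -4, 3, 9 → 16 (alternating steps +7, +6, +7, +6, …).
Second entry: 1, 4, 9, 16, 25 → 36 (perfect squares: 1², 2², 3², …).
Combining the parts gives (16, 36).

(16, 36)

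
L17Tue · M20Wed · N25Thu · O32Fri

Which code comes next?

Letter: L, M, N, O → P (letters move forward 1 place in the alphabet).
Second component: differences are 3, 5, 7, … (increasing by 2 each time), so 17, 20, 25, 32 → 41.
For the day, runs through the weekdays Mon→Sun: Tue, Wed, Thu, Fri → Sat.
Putting it together: P41Sat.

P41Sat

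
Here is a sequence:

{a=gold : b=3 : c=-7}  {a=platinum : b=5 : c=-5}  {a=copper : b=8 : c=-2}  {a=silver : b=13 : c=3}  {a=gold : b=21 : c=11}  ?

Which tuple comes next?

A: repeats gold → platinum → copper → silver, so gold, platinum, copper, silver, gold → platinum.
For the b, each term is the sum of the two before it: 3, 5, 8, 13, 21 → 34.
C: always 10 less than the b; -7, -5, -2, 3, 11 → 24.
Combining the parts gives {a=platinum : b=34 : c=24}.

{a=platinum : b=34 : c=24}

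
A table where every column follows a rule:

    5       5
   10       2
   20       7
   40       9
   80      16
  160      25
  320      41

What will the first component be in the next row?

640

First component — ×2 each step: 5, 10, 20, 40, 80, 160, 320 → 640.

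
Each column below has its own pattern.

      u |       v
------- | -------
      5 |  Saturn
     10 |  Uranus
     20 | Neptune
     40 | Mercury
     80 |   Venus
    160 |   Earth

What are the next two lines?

Column u goes 5, 10, 20, 40, 80, 160 → 320 → 640 (×2 each step).
Column v — runs through the planets Mercury→Neptune: Saturn, Uranus, Neptune, Mercury, Venus, Earth → Mars → Jupiter.
Putting the parts together: 320  Mars and then 640  Jupiter.

320  Mars; 640  Jupiter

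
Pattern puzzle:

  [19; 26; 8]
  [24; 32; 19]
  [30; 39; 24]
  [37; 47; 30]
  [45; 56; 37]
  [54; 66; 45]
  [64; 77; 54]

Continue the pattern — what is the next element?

[75; 89; 64]

First entry: differences are 5, 6, 7, … (increasing by 1 each time), so 19, 24, 30, 37, 45, 54, 64 → 75.
Second entry: differences are 6, 7, 8, … (increasing by 1 each time), so 26, 32, 39, 47, 56, 66, 77 → 89.
Third entry — always the previous value of the first entry: 8, 19, 24, 30, 37, 45, 54 → 64.
Combining the parts gives [75; 89; 64].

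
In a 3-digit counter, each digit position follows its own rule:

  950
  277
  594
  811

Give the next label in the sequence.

138

First digit: +3 each step, mod 10; 9, 2, 5, 8 → 1.
Second digit: 5, 7, 9, 1 → 3 (+2 each step, mod 10).
Third digit: −3 each step, mod 10, so 0, 7, 4, 1 → 8.
So the next label is 138.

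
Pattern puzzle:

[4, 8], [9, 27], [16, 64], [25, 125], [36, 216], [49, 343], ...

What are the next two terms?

First value: perfect squares: 2², 3², 4², …; 4, 9, 16, 25, 36, 49 → 64 → 81.
Second value: 8, 27, 64, 125, 216, 343 → 512 → 729 (perfect cubes: 2³, 3³, 4³, …).
Putting the parts together: [64, 512] and then [81, 729].

[64, 512], [81, 729]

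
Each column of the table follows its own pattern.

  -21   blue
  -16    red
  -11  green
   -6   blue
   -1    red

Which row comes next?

4  green

First component: +5 each step; -21, -16, -11, -6, -1 → 4.
For the colour, repeats blue → red → green: blue, red, green, blue, red → green.
So the next row is 4  green.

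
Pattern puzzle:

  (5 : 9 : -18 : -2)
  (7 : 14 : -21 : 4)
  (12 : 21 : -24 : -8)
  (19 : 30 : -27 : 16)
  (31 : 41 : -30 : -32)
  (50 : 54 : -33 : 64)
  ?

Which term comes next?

(81 : 69 : -36 : -128)

First entry: each term is the sum of the two before it; 5, 7, 12, 19, 31, 50 → 81.
For the second entry, differences are 5, 7, 9, … (increasing by 2 each time): 9, 14, 21, 30, 41, 54 → 69.
Third entry: −3 each step, so -18, -21, -24, -27, -30, -33 → -36.
For the fourth entry, ×(-2) each step: -2, 4, -8, 16, -32, 64 → -128.
Putting it together: (81 : 69 : -36 : -128).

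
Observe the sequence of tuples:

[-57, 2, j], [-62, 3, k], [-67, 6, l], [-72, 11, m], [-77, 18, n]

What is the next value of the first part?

-82

First part: −5 each step; -57, -62, -67, -72, -77 → -82.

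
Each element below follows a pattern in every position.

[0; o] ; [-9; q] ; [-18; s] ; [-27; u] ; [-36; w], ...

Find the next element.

[-45; y]

First part — −9 each step: 0, -9, -18, -27, -36 → -45.
Letter: letters move forward 2 places in the alphabet, so o, q, s, u, w → y.
Combining the parts gives [-45; y].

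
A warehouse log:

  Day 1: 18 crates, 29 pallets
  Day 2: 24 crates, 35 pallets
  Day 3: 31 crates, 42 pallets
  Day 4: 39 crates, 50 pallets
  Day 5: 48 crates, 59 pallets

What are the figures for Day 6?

58 crates, 69 pallets

Crates: 18, 24, 31, 39, 48 → 58 (differences are 6, 7, 8, … (increasing by 1 each time)).
Pallets: 29, 35, 42, 50, 59 → 69 (always 11 more than the crates).
Putting it together: 58 crates, 69 pallets.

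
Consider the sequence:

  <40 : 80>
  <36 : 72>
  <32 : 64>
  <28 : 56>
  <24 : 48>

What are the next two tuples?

<20 : 40>, <16 : 32>

First coordinate: 40, 36, 32, 28, 24 → 20 → 16 (−4 each step).
Second coordinate: 80, 72, 64, 56, 48 → 40 → 32 (always 2 × the first coordinate).
Putting the parts together: <20 : 40> and then <16 : 32>.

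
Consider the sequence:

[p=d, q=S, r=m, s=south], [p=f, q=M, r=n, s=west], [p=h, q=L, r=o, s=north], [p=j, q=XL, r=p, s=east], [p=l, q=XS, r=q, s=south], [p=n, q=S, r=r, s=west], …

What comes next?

[p=p, q=M, r=s, s=north]

P goes d, f, h, j, l, n → p (letters move forward 2 places in the alphabet).
Q — repeats S → M → L → XL → XS: S, M, L, XL, XS, S → M.
For the r, letters move forward 1 place in the alphabet: m, n, o, p, q, r → s.
S — repeats south → west → north → east: south, west, north, east, south, west → north.
Combining the parts gives [p=p, q=M, r=s, s=north].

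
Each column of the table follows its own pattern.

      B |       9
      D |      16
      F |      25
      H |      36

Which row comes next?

J  49

Letter — letters move forward 2 places in the alphabet: B, D, F, H → J.
Second component — perfect squares: 3², 4², 5², …: 9, 16, 25, 36 → 49.
Combining the parts gives J  49.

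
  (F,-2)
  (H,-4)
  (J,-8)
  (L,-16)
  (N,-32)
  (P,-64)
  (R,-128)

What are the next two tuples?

(T,-256), (V,-512)

Letter: letters move forward 2 places in the alphabet, so F, H, J, L, N, P, R → T → V.
For the second value, ×2 each step: -2, -4, -8, -16, -32, -64, -128 → -256 → -512.
So the next two tuples are (T,-256) and (V,-512).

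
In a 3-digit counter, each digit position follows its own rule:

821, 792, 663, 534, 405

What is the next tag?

First digit — −1 each step, mod 10: 8, 7, 6, 5, 4 → 3.
Second digit — −3 each step, mod 10: 2, 9, 6, 3, 0 → 7.
Third digit goes 1, 2, 3, 4, 5 → 6 (+1 each step, mod 10).
So the next tag is 376.

376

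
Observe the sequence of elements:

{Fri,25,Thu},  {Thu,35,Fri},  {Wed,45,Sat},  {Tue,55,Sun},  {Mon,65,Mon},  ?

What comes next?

{Sun,75,Tue}

First day — runs backward through the weekdays Mon→Sun: Fri, Thu, Wed, Tue, Mon → Sun.
Second part: +10 each step; 25, 35, 45, 55, 65 → 75.
Second day goes Thu, Fri, Sat, Sun, Mon → Tue (runs through the weekdays Mon→Sun).
Putting it together: {Sun,75,Tue}.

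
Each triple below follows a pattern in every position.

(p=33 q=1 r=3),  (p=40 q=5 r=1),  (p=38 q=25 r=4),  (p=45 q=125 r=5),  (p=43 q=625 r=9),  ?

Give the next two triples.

P goes 33, 40, 38, 45, 43 → 50 → 48 (alternating steps +7, −2, +7, −2, …).
For the q, ×5 each step: 1, 5, 25, 125, 625 → 3125 → 15625.
R: 3, 1, 4, 5, 9 → 14 → 23 (each term is the sum of the two before it).
So the next two triples are (p=50 q=3125 r=14) and (p=48 q=15625 r=23).

(p=50 q=3125 r=14), (p=48 q=15625 r=23)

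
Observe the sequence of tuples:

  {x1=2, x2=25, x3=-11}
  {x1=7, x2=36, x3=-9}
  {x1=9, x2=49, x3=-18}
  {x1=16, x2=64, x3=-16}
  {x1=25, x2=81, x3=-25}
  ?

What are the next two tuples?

{x1=41, x2=100, x3=-23}, {x1=66, x2=121, x3=-32}

X1 — each term is the sum of the two before it: 2, 7, 9, 16, 25 → 41 → 66.
X2: 25, 36, 49, 64, 81 → 100 → 121 (perfect squares: 5², 6², 7², …).
For the x3, alternating steps +2, −9, +2, −9, …: -11, -9, -18, -16, -25 → -23 → -32.
So the next two tuples are {x1=41, x2=100, x3=-23} and {x1=66, x2=121, x3=-32}.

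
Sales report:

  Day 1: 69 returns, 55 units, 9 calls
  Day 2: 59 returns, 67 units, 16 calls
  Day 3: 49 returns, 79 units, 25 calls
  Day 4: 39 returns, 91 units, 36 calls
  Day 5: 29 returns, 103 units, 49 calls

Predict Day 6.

19 returns, 115 units, 64 calls

For the returns, −10 each step: 69, 59, 49, 39, 29 → 19.
Units: 55, 67, 79, 91, 103 → 115 (+12 each step).
Calls: perfect squares: 3², 4², 5², …, so 9, 16, 25, 36, 49 → 64.
Putting it together: 19 returns, 115 units, 64 calls.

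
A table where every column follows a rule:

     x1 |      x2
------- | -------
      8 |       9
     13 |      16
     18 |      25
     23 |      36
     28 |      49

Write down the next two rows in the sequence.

Column x1 — +5 each step: 8, 13, 18, 23, 28 → 33 → 38.
Column x2 goes 9, 16, 25, 36, 49 → 64 → 81 (perfect squares: 3², 4², 5², …).
So the next two rows are 33  64 and 38  81.

33  64; 38  81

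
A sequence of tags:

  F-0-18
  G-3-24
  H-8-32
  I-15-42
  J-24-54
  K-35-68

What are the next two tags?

L-48-84 then M-63-102

Letter: letters move forward 1 place in the alphabet; F, G, H, I, J, K → L → M.
For the second component, differences are 3, 5, 7, … (increasing by 2 each time): 0, 3, 8, 15, 24, 35 → 48 → 63.
Third component: differences are 6, 8, 10, … (increasing by 2 each time), so 18, 24, 32, 42, 54, 68 → 84 → 102.
So the next two tags are L-48-84 and M-63-102.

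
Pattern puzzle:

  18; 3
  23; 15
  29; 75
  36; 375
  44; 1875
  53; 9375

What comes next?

First coordinate: 18, 23, 29, 36, 44, 53 → 63 (differences are 5, 6, 7, … (increasing by 1 each time)).
Second coordinate: 3, 15, 75, 375, 1875, 9375 → 46875 (×5 each step).
Combining the parts gives 63; 46875.

63; 46875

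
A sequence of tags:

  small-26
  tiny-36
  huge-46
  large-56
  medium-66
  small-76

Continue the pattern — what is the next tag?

tiny-86

Size: repeats small → tiny → huge → large → medium, so small, tiny, huge, large, medium, small → tiny.
Second component: +10 each step; 26, 36, 46, 56, 66, 76 → 86.
So the next tag is tiny-86.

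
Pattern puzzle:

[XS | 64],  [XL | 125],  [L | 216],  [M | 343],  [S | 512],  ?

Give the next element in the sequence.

Size — runs backward through clothing sizes XS→XL: XS, XL, L, M, S → XS.
Second value goes 64, 125, 216, 343, 512 → 729 (perfect cubes: 4³, 5³, 6³, …).
Putting it together: [XS | 729].

[XS | 729]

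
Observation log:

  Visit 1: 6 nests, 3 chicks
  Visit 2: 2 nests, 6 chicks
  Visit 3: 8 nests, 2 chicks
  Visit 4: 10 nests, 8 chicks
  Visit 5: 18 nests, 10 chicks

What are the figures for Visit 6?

Nests goes 6, 2, 8, 10, 18 → 28 (each term is the sum of the two before it).
Chicks — always the previous value of the nests: 3, 6, 2, 8, 10 → 18.
Putting it together: 28 nests, 18 chicks.

28 nests, 18 chicks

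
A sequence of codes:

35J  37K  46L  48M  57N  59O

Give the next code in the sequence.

First component goes 35, 37, 46, 48, 57, 59 → 68 (alternating steps +2, +9, +2, +9, …).
Letter: letters move forward 1 place in the alphabet, so J, K, L, M, N, O → P.
Combining the parts gives 68P.

68P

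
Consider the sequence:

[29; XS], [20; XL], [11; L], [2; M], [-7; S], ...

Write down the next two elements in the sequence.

First component: −9 each step; 29, 20, 11, 2, -7 → -16 → -25.
For the size, runs backward through clothing sizes XS→XL: XS, XL, L, M, S → XS → XL.
So the next two elements are [-16; XS] and [-25; XL].

[-16; XS], [-25; XL]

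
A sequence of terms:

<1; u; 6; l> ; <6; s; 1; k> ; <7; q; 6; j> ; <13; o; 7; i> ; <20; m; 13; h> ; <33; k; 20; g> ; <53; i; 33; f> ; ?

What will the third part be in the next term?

53

First part: 1, 6, 7, 13, 20, 33, 53 → 86 (each term is the sum of the two before it).
For the third part, always the previous value of the first part: 6, 1, 6, 7, 13, 20, 33 → 53.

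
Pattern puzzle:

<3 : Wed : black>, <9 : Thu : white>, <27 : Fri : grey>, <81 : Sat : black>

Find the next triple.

<243 : Sun : white>

For the first slot, ×3 each step: 3, 9, 27, 81 → 243.
Day goes Wed, Thu, Fri, Sat → Sun (runs through the weekdays Mon→Sun).
Shade: repeats black → white → grey, so black, white, grey, black → white.
So the next triple is <243 : Sun : white>.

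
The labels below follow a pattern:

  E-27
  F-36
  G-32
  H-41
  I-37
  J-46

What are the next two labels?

Letter: letters move forward 1 place in the alphabet, so E, F, G, H, I, J → K → L.
Second component: alternating steps +9, −4, +9, −4, …, so 27, 36, 32, 41, 37, 46 → 42 → 51.
So the next two labels are K-42 and L-51.

K-42 then L-51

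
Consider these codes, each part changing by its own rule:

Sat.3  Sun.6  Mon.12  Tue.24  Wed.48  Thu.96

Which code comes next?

Day: runs through the weekdays Mon→Sun, so Sat, Sun, Mon, Tue, Wed, Thu → Fri.
Second component — ×2 each step: 3, 6, 12, 24, 48, 96 → 192.
Putting it together: Fri.192.

Fri.192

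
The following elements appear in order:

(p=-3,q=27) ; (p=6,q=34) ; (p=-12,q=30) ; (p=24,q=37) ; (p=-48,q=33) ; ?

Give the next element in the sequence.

P: -3, 6, -12, 24, -48 → 96 (×(-2) each step).
Q goes 27, 34, 30, 37, 33 → 40 (alternating steps +7, −4, +7, −4, …).
So the next element is (p=96,q=40).

(p=96,q=40)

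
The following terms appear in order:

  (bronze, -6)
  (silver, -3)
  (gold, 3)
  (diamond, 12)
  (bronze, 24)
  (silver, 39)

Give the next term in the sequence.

(gold, 57)

Rank goes bronze, silver, gold, diamond, bronze, silver → gold (repeats bronze → silver → gold → diamond).
Second coordinate — differences are 3, 6, 9, … (increasing by 3 each time): -6, -3, 3, 12, 24, 39 → 57.
Combining the parts gives (gold, 57).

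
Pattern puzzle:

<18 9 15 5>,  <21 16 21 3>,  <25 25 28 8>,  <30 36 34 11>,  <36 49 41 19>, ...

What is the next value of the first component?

First component: 18, 21, 25, 30, 36 → 43 (differences are 3, 4, 5, … (increasing by 1 each time)).

43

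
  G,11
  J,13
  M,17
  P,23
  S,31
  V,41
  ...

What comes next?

Y,53

For the letter, letters move forward 3 places in the alphabet: G, J, M, P, S, V → Y.
Second part goes 11, 13, 17, 23, 31, 41 → 53 (differences are 2, 4, 6, … (increasing by 2 each time)).
Putting it together: Y,53.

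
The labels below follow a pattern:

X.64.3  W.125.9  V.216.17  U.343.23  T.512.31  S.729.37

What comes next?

For the letter, letters move back 1 place in the alphabet: X, W, V, U, T, S → R.
Second component: 64, 125, 216, 343, 512, 729 → 1000 (perfect cubes: 4³, 5³, 6³, …).
For the third component, alternating steps +6, +8, +6, +8, …: 3, 9, 17, 23, 31, 37 → 45.
So the next label is R.1000.45.

R.1000.45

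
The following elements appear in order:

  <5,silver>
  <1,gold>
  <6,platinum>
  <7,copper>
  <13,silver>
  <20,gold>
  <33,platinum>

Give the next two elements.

<53,copper>, <86,silver>

First coordinate: each term is the sum of the two before it, so 5, 1, 6, 7, 13, 20, 33 → 53 → 86.
Metal: repeats silver → gold → platinum → copper; silver, gold, platinum, copper, silver, gold, platinum → copper → silver.
Putting the parts together: <53,copper> and then <86,silver>.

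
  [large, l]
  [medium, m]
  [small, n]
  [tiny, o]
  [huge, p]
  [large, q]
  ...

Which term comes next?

Size: repeats large → medium → small → tiny → huge; large, medium, small, tiny, huge, large → medium.
Letter — letters move forward 1 place in the alphabet: l, m, n, o, p, q → r.
Putting it together: [medium, r].

[medium, r]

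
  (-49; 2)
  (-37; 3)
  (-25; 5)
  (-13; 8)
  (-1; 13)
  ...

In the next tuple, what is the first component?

11

First component goes -49, -37, -25, -13, -1 → 11 (+12 each step).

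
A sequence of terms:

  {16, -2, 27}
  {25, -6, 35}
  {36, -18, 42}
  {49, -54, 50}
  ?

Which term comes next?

{64, -162, 57}

For the first coordinate, perfect squares: 4², 5², 6², …: 16, 25, 36, 49 → 64.
Second coordinate: -2, -6, -18, -54 → -162 (×3 each step).
For the third coordinate, alternating steps +8, +7, +8, +7, …: 27, 35, 42, 50 → 57.
Putting it together: {64, -162, 57}.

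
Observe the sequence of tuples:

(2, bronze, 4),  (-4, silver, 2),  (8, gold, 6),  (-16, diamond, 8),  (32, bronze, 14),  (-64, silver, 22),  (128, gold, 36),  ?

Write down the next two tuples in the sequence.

(-256, diamond, 58), (512, bronze, 94)

First entry — ×(-2) each step: 2, -4, 8, -16, 32, -64, 128 → -256 → 512.
Rank: repeats bronze → silver → gold → diamond; bronze, silver, gold, diamond, bronze, silver, gold → diamond → bronze.
For the third entry, each term is the sum of the two before it: 4, 2, 6, 8, 14, 22, 36 → 58 → 94.
So the next two tuples are (-256, diamond, 58) and (512, bronze, 94).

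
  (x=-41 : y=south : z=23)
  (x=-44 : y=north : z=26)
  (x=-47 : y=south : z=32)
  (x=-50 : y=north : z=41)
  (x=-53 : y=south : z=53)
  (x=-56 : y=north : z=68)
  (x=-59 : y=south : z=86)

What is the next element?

X: −3 each step; -41, -44, -47, -50, -53, -56, -59 → -62.
Y goes south, north, south, north, south, north, south → north (alternates south ↔ north).
Z: 23, 26, 32, 41, 53, 68, 86 → 107 (differences are 3, 6, 9, … (increasing by 3 each time)).
So the next element is (x=-62 : y=north : z=107).

(x=-62 : y=north : z=107)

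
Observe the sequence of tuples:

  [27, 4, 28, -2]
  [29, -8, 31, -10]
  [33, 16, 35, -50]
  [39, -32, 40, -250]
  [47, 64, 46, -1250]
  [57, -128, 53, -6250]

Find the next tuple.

First part: 27, 29, 33, 39, 47, 57 → 69 (differences are 2, 4, 6, … (increasing by 2 each time)).
Second part: ×(-2) each step, so 4, -8, 16, -32, 64, -128 → 256.
Third part: differences are 3, 4, 5, … (increasing by 1 each time), so 28, 31, 35, 40, 46, 53 → 61.
Fourth part: ×5 each step, so -2, -10, -50, -250, -1250, -6250 → -31250.
Combining the parts gives [69, 256, 61, -31250].

[69, 256, 61, -31250]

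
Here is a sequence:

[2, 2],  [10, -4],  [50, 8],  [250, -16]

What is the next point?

First part: ×5 each step; 2, 10, 50, 250 → 1250.
For the second part, ×(-2) each step: 2, -4, 8, -16 → 32.
So the next point is [1250, 32].

[1250, 32]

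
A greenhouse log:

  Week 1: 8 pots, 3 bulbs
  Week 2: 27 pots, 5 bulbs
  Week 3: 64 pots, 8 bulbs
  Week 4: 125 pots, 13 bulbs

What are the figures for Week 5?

216 pots, 21 bulbs

For the pots, perfect cubes: 2³, 3³, 4³, …: 8, 27, 64, 125 → 216.
Bulbs: 3, 5, 8, 13 → 21 (each term is the sum of the two before it).
So the next line is 216 pots, 21 bulbs.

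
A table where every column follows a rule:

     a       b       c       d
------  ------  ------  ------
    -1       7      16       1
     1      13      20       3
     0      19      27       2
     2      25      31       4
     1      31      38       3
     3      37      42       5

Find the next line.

Column a: alternating steps +2, −1, +2, −1, …; -1, 1, 0, 2, 1, 3 → 2.
Column b — +6 each step: 7, 13, 19, 25, 31, 37 → 43.
Column c: alternating steps +4, +7, +4, +7, …; 16, 20, 27, 31, 38, 42 → 49.
For the column d, always 2 more than the column a: 1, 3, 2, 4, 3, 5 → 4.
So the next line is 2  43  49  4.

2  43  49  4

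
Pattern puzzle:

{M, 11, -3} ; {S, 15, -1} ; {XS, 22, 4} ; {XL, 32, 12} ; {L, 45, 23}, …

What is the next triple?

{M, 61, 37}

For the size, runs backward through clothing sizes XS→XL: M, S, XS, XL, L → M.
Second entry: differences are 4, 7, 10, … (increasing by 3 each time); 11, 15, 22, 32, 45 → 61.
Third entry — differences are 2, 5, 8, … (increasing by 3 each time): -3, -1, 4, 12, 23 → 37.
So the next triple is {M, 61, 37}.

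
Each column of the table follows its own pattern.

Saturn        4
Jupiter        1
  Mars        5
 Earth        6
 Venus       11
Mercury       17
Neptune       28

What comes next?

Uranus  45

For the planet, runs backward through the planets Mercury→Neptune: Saturn, Jupiter, Mars, Earth, Venus, Mercury, Neptune → Uranus.
Second component: each term is the sum of the two before it, so 4, 1, 5, 6, 11, 17, 28 → 45.
Putting it together: Uranus  45.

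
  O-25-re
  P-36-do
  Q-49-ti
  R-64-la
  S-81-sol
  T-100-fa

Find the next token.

U-121-mi

Letter: letters move forward 1 place in the alphabet, so O, P, Q, R, S, T → U.
Second component: 25, 36, 49, 64, 81, 100 → 121 (perfect squares: 5², 6², 7², …).
Note goes re, do, ti, la, sol, fa → mi (runs backward through the solfège scale do→ti).
So the next token is U-121-mi.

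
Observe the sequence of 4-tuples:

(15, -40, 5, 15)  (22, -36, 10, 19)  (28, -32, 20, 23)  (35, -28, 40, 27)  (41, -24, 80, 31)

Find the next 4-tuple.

First coordinate — alternating steps +7, +6, +7, +6, …: 15, 22, 28, 35, 41 → 48.
Second coordinate goes -40, -36, -32, -28, -24 → -20 (+4 each step).
Third coordinate — ×2 each step: 5, 10, 20, 40, 80 → 160.
Fourth coordinate: 15, 19, 23, 27, 31 → 35 (+4 each step).
Combining the parts gives (48, -20, 160, 35).

(48, -20, 160, 35)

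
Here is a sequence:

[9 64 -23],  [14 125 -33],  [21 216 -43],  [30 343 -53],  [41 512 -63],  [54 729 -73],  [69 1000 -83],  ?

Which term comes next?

First part: differences are 5, 7, 9, … (increasing by 2 each time), so 9, 14, 21, 30, 41, 54, 69 → 86.
Second part: perfect cubes: 4³, 5³, 6³, …, so 64, 125, 216, 343, 512, 729, 1000 → 1331.
Third part: -23, -33, -43, -53, -63, -73, -83 → -93 (−10 each step).
Combining the parts gives [86 1331 -93].

[86 1331 -93]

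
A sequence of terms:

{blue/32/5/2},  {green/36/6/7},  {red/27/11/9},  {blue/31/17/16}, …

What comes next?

{green/22/28/25}

Colour: blue, green, red, blue → green (repeats blue → green → red).
For the second component, alternating steps +4, −9, +4, −9, …: 32, 36, 27, 31 → 22.
Third component: 5, 6, 11, 17 → 28 (each term is the sum of the two before it).
Fourth component — each term is the sum of the two before it: 2, 7, 9, 16 → 25.
Combining the parts gives {green/22/28/25}.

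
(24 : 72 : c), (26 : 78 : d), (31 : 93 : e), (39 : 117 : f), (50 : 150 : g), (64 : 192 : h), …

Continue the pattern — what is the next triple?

(81 : 243 : i)

First part — differences are 2, 5, 8, … (increasing by 3 each time): 24, 26, 31, 39, 50, 64 → 81.
Second part: 72, 78, 93, 117, 150, 192 → 243 (always 3 × the first part).
Letter — letters move forward 1 place in the alphabet: c, d, e, f, g, h → i.
Putting it together: (81 : 243 : i).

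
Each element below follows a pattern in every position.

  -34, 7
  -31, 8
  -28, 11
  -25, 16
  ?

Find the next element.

-22, 23

First value: +3 each step; -34, -31, -28, -25 → -22.
Second value goes 7, 8, 11, 16 → 23 (differences are 1, 3, 5, … (increasing by 2 each time)).
Combining the parts gives -22, 23.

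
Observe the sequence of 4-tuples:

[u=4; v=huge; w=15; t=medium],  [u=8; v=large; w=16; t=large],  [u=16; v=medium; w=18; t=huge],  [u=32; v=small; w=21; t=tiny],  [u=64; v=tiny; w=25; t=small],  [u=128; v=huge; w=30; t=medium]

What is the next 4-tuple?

U goes 4, 8, 16, 32, 64, 128 → 256 (×2 each step).
For the v, repeats huge → large → medium → small → tiny: huge, large, medium, small, tiny, huge → large.
For the w, differences are 1, 2, 3, … (increasing by 1 each time): 15, 16, 18, 21, 25, 30 → 36.
T — repeats medium → large → huge → tiny → small: medium, large, huge, tiny, small, medium → large.
Combining the parts gives [u=256; v=large; w=36; t=large].

[u=256; v=large; w=36; t=large]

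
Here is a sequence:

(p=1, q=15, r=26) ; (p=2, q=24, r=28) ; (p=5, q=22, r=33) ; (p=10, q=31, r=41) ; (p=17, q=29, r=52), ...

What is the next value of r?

66

P: differences are 1, 3, 5, … (increasing by 2 each time), so 1, 2, 5, 10, 17 → 26.
Q goes 15, 24, 22, 31, 29 → 38 (alternating steps +9, −2, +9, −2, …).
R goes 26, 28, 33, 41, 52 → 66 (differences are 2, 5, 8, … (increasing by 3 each time)).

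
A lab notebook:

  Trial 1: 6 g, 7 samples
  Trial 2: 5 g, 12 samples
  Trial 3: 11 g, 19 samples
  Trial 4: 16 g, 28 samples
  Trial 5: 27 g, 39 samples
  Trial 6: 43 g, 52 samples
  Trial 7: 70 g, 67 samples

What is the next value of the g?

113

G: 6, 5, 11, 16, 27, 43, 70 → 113 (each term is the sum of the two before it).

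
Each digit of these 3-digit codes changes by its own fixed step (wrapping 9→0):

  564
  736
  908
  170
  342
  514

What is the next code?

786

For the first digit, +2 each step, mod 10: 5, 7, 9, 1, 3, 5 → 7.
Second digit: 6, 3, 0, 7, 4, 1 → 8 (−3 each step, mod 10).
Third digit: 4, 6, 8, 0, 2, 4 → 6 (+2 each step, mod 10).
Putting it together: 786.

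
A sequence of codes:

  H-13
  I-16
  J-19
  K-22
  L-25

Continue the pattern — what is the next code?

Letter: H, I, J, K, L → M (letters move forward 1 place in the alphabet).
Second component: +3 each step; 13, 16, 19, 22, 25 → 28.
Putting it together: M-28.

M-28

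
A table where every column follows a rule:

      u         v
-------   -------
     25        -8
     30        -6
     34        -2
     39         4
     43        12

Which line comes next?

For the column u, alternating steps +5, +4, +5, +4, …: 25, 30, 34, 39, 43 → 48.
Column v — differences are 2, 4, 6, … (increasing by 2 each time): -8, -6, -2, 4, 12 → 22.
So the next line is 48  22.

48  22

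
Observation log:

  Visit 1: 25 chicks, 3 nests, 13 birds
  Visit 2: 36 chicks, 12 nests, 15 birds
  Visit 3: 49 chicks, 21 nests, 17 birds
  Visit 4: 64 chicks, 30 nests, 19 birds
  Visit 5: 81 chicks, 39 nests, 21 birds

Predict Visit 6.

100 chicks, 48 nests, 23 birds

Chicks: perfect squares: 5², 6², 7², …, so 25, 36, 49, 64, 81 → 100.
Nests — +9 each step: 3, 12, 21, 30, 39 → 48.
For the birds, +2 each step: 13, 15, 17, 19, 21 → 23.
So the next row is 100 chicks, 48 nests, 23 birds.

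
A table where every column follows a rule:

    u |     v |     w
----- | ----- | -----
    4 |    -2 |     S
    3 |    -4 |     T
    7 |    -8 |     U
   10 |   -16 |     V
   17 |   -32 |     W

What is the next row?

For the column u, each term is the sum of the two before it: 4, 3, 7, 10, 17 → 27.
Column v: ×2 each step; -2, -4, -8, -16, -32 → -64.
Column w: S, T, U, V, W → X (letters move forward 1 place in the alphabet).
Combining the parts gives 27  -64  X.

27  -64  X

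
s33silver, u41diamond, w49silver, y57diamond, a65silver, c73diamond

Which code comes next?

e81silver

For the letter, letters move forward 2 places in the alphabet, wrapping Z→A: s, u, w, y, a, c → e.
Second component: +8 each step; 33, 41, 49, 57, 65, 73 → 81.
Rank goes silver, diamond, silver, diamond, silver, diamond → silver (alternates silver ↔ diamond).
So the next code is e81silver.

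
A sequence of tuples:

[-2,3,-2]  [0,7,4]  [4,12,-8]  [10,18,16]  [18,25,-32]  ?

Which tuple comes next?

First slot: differences are 2, 4, 6, … (increasing by 2 each time); -2, 0, 4, 10, 18 → 28.
Second slot — differences are 4, 5, 6, … (increasing by 1 each time): 3, 7, 12, 18, 25 → 33.
Third slot: -2, 4, -8, 16, -32 → 64 (×(-2) each step).
So the next tuple is [28,33,64].

[28,33,64]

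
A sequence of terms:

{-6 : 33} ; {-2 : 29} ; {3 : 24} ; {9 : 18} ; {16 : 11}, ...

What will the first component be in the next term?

First component: differences are 4, 5, 6, … (increasing by 1 each time), so -6, -2, 3, 9, 16 → 24.

24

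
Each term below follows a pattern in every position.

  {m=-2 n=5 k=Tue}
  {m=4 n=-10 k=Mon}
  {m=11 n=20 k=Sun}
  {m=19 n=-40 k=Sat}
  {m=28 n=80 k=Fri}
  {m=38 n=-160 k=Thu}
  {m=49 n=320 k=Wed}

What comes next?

{m=61 n=-640 k=Tue}

For the m, differences are 6, 7, 8, … (increasing by 1 each time): -2, 4, 11, 19, 28, 38, 49 → 61.
N: ×(-2) each step, so 5, -10, 20, -40, 80, -160, 320 → -640.
K goes Tue, Mon, Sun, Sat, Fri, Thu, Wed → Tue (runs backward through the weekdays Mon→Sun).
So the next term is {m=61 n=-640 k=Tue}.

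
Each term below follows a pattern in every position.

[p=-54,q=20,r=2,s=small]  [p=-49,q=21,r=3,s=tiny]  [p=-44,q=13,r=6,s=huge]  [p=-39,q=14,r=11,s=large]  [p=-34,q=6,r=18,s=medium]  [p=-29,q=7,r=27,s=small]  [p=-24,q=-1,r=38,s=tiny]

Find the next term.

P: +5 each step, so -54, -49, -44, -39, -34, -29, -24 → -19.
Q: alternating steps +1, −8, +1, −8, …; 20, 21, 13, 14, 6, 7, -1 → 0.
R: differences are 1, 3, 5, … (increasing by 2 each time), so 2, 3, 6, 11, 18, 27, 38 → 51.
S: repeats small → tiny → huge → large → medium, so small, tiny, huge, large, medium, small, tiny → huge.
Putting it together: [p=-19,q=0,r=51,s=huge].

[p=-19,q=0,r=51,s=huge]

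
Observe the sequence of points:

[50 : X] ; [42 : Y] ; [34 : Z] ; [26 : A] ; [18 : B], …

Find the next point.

First slot: −8 each step; 50, 42, 34, 26, 18 → 10.
Letter: letters move forward 1 place in the alphabet, wrapping Z→A; X, Y, Z, A, B → C.
Combining the parts gives [10 : C].

[10 : C]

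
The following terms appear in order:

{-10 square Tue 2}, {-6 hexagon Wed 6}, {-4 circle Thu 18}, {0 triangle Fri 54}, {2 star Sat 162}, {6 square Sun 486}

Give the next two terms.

First component — alternating steps +4, +2, +4, +2, …: -10, -6, -4, 0, 2, 6 → 8 → 12.
For the shape, repeats square → hexagon → circle → triangle → star: square, hexagon, circle, triangle, star, square → hexagon → circle.
Day: runs through the weekdays Mon→Sun, so Tue, Wed, Thu, Fri, Sat, Sun → Mon → Tue.
Fourth component — ×3 each step: 2, 6, 18, 54, 162, 486 → 1458 → 4374.
So the next two terms are {8 hexagon Mon 1458} and {12 circle Tue 4374}.

{8 hexagon Mon 1458}, {12 circle Tue 4374}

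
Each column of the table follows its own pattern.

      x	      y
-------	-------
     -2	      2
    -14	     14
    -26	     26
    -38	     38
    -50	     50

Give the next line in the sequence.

Column x — −12 each step: -2, -14, -26, -38, -50 → -62.
Column y goes 2, 14, 26, 38, 50 → 62 (always the negative of the column x).
Putting it together: -62  62.

-62  62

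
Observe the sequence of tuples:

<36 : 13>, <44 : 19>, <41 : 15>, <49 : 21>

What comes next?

<46 : 17>

First slot goes 36, 44, 41, 49 → 46 (alternating steps +8, −3, +8, −3, …).
For the second slot, alternating steps +6, −4, +6, −4, …: 13, 19, 15, 21 → 17.
Putting it together: <46 : 17>.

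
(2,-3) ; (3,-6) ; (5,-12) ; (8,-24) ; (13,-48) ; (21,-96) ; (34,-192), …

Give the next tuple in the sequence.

First slot: each term is the sum of the two before it; 2, 3, 5, 8, 13, 21, 34 → 55.
Second slot: ×2 each step, so -3, -6, -12, -24, -48, -96, -192 → -384.
Combining the parts gives (55,-384).

(55,-384)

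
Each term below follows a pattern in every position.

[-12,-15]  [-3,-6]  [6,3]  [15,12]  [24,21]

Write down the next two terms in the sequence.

First slot: +9 each step; -12, -3, 6, 15, 24 → 33 → 42.
For the second slot, always 3 less than the first slot: -15, -6, 3, 12, 21 → 30 → 39.
So the next two terms are [33,30] and [42,39].

[33,30], [42,39]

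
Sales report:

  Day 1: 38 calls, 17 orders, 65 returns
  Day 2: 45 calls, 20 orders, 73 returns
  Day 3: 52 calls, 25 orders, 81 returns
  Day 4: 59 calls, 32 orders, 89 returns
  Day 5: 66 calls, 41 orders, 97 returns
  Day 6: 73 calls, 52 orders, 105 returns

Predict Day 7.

80 calls, 65 orders, 113 returns

Calls: +7 each step, so 38, 45, 52, 59, 66, 73 → 80.
Orders — differences are 3, 5, 7, … (increasing by 2 each time): 17, 20, 25, 32, 41, 52 → 65.
Returns: 65, 73, 81, 89, 97, 105 → 113 (+8 each step).
Putting it together: 80 calls, 65 orders, 113 returns.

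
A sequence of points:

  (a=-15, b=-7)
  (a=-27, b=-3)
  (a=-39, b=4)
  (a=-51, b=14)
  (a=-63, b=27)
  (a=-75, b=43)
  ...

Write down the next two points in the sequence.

(a=-87, b=62), (a=-99, b=84)

A: −12 each step; -15, -27, -39, -51, -63, -75 → -87 → -99.
B: -7, -3, 4, 14, 27, 43 → 62 → 84 (differences are 4, 7, 10, … (increasing by 3 each time)).
Putting the parts together: (a=-87, b=62) and then (a=-99, b=84).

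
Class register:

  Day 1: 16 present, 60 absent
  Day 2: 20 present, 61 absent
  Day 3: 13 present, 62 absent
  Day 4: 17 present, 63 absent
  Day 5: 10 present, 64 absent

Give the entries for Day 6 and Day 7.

For the present, alternating steps +4, −7, +4, −7, …: 16, 20, 13, 17, 10 → 14 → 7.
Absent goes 60, 61, 62, 63, 64 → 65 → 66 (+1 each step).
So the next two lines are 14 present, 65 absent and 7 present, 66 absent.

14 present, 65 absent; 7 present, 66 absent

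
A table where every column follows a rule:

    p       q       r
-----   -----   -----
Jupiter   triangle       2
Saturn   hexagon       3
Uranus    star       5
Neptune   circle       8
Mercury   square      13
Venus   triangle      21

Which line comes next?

Column p: runs through the planets Mercury→Neptune; Jupiter, Saturn, Uranus, Neptune, Mercury, Venus → Earth.
Column q: repeats triangle → hexagon → star → circle → square, so triangle, hexagon, star, circle, square, triangle → hexagon.
Column r: 2, 3, 5, 8, 13, 21 → 34 (each term is the sum of the two before it).
Putting it together: Earth  hexagon  34.

Earth  hexagon  34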